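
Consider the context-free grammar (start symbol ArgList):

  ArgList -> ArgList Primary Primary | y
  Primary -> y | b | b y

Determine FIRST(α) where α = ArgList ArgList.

{ y }

Add FIRST(ArgList) = { y }; ArgList is not nullable, stop.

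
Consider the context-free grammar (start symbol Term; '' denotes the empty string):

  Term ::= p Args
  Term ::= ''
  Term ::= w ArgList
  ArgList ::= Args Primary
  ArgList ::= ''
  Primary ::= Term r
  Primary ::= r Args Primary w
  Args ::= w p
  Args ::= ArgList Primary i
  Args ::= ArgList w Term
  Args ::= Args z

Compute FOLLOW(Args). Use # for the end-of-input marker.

{ #, p, r, w, z }

In Term ::= p Args: Args is at the end, add FOLLOW(Term) = { #, p, r, w, z }.
In ArgList ::= Args Primary: add FIRST(Primary) = { p, r, w }.
In Primary ::= r Args Primary w: add FIRST(Primary w) = { p, r, w }.
In Args ::= Args z: add FIRST(z) = { z }.
Union: FOLLOW(Args) = { #, p, r, w, z }.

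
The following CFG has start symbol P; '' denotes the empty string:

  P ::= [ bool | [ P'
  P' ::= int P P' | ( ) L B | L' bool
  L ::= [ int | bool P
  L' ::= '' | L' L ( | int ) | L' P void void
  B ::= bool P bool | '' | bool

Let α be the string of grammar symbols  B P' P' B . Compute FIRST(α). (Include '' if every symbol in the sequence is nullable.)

{ (, [, bool, int }

Add FIRST(B)\{''} = { bool }; B is nullable, continue.
Add FIRST(P') = { (, [, bool, int }; P' is not nullable, stop.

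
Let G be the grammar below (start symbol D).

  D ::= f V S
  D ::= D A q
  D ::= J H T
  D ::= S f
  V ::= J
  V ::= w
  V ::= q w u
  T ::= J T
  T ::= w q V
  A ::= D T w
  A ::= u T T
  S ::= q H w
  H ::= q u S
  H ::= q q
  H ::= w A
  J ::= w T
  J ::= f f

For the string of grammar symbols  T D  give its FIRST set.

{ f, w }

Add FIRST(T) = { f, w }; T is not nullable, stop.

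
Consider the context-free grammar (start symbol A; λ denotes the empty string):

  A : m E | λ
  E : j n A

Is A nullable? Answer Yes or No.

A has an λ-production, so A ⇒ λ.

Yes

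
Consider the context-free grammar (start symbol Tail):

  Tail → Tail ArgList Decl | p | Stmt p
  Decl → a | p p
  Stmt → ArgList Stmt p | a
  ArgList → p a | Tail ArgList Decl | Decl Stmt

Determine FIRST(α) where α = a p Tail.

a is a terminal; add {a} and stop.

{ a }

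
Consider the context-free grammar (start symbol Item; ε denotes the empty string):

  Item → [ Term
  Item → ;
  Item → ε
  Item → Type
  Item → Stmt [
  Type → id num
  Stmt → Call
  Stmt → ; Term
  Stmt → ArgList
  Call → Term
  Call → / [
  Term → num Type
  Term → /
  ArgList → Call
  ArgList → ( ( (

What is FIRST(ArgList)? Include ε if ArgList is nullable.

From ArgList → Call: add FIRST(Call) = { /, num }.
ArgList → ( ( ( contributes {(}.
Union: FIRST(ArgList) = { (, /, num }.

{ (, /, num }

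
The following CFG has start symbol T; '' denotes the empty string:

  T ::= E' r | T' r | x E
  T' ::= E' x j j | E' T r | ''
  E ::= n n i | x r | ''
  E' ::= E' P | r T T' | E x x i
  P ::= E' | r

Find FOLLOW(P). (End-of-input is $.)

In E' ::= E' P: P is at the end, add FOLLOW(E') = { n, r, x }.
Union: FOLLOW(P) = { n, r, x }.

{ n, r, x }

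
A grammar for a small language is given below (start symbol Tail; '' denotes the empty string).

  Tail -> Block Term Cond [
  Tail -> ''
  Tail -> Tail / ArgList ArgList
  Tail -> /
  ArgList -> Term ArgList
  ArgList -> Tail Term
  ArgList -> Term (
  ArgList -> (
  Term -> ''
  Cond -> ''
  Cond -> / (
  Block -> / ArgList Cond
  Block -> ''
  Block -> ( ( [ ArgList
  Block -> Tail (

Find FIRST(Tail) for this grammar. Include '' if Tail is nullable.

From Tail -> Block Term Cond [: Block, Term, Cond nullable, take FIRST(Block) ∪ FIRST(Term) ∪ FIRST(Cond) ∪ {[} = { (, /, [ }.
Tail -> '' contributes ''.
From Tail -> Tail / ArgList ArgList: Tail nullable, take FIRST(Tail) ∪ {/} = { (, /, [ }.
Tail -> / contributes {/}.
Union: FIRST(Tail) = { (, /, [, '' }.

{ (, /, [, '' }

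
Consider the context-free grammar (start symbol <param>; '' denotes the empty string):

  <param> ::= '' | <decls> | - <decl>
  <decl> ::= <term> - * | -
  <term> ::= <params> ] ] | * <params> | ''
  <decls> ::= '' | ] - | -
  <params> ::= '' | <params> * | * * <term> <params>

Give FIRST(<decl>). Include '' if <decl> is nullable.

{ *, -, ] }

From <decl> ::= <term> - *: <term> nullable, take FIRST(<term>) ∪ {-} = { *, -, ] }.
<decl> ::= - contributes {-}.
Union: FIRST(<decl>) = { *, -, ] }.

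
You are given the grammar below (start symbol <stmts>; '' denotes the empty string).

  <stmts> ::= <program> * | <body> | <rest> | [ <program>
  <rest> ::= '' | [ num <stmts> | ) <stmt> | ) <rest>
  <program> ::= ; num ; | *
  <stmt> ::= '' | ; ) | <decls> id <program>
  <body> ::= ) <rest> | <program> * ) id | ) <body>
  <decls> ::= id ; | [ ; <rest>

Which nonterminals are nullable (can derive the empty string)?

{ <rest>, <stmt>, <stmts> }

Directly nullable (have an ''-production): <rest>, <stmt>.
<stmts> ::= <rest> with every symbol nullable, so <stmts> is nullable.
No other nonterminal has a production whose RHS symbols are all nullable.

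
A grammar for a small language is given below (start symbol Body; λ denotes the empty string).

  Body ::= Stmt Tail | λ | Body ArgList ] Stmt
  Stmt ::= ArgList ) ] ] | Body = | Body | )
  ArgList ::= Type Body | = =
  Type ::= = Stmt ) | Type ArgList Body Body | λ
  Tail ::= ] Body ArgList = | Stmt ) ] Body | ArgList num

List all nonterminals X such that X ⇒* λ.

{ ArgList, Body, Stmt, Type }

Directly nullable (have an λ-production): Body, Type.
ArgList ::= Type Body with every symbol nullable, so ArgList is nullable.
Stmt ::= Body with every symbol nullable, so Stmt is nullable.
No other nonterminal has a production whose RHS symbols are all nullable.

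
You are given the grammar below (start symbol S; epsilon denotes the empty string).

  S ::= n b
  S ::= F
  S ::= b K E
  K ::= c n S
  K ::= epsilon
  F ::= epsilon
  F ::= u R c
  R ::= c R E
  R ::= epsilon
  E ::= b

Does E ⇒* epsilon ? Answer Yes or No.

Nullable nonterminals: F, K, R, S.
No production of E has an RHS whose symbols are all nullable, so E is not nullable.

No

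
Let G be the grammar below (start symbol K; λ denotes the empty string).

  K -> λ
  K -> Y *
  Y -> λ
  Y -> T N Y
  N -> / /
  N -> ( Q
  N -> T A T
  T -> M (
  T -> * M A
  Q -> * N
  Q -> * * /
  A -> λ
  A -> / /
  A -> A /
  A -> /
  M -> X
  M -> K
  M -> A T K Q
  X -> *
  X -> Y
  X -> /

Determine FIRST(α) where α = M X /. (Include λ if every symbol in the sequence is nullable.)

Add FIRST(M)\{λ} = { (, *, / }; M is nullable, continue.
Add FIRST(X)\{λ} = { (, *, / }; X is nullable, continue.
/ is a terminal; add {/} and stop.

{ (, *, / }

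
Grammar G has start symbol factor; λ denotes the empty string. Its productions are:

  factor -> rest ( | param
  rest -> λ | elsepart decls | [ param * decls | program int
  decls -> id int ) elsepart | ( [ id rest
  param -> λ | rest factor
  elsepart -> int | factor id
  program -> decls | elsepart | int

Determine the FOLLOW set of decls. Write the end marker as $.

{ $, (, *, [, id, int }

In rest -> elsepart decls: decls is at the end, add FOLLOW(rest) = { $, (, *, [, id, int }.
In rest -> [ param * decls: decls is at the end, add FOLLOW(rest) = { $, (, *, [, id, int }.
In program -> decls: decls is at the end, add FOLLOW(program) = { int }.
Union: FOLLOW(decls) = { $, (, *, [, id, int }.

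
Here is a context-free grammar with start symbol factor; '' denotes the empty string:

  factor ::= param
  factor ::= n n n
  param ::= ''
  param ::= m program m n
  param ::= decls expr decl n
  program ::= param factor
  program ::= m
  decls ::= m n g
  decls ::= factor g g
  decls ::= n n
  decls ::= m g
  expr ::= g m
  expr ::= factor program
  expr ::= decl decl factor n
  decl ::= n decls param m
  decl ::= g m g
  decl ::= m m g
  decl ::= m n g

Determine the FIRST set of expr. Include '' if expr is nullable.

expr ::= g m contributes {g}.
From expr ::= factor program: factor, program nullable, take FIRST(factor) ∪ FIRST(program) = { g, m, n }; also '' since the whole RHS is nullable.
From expr ::= decl decl factor n: add FIRST(decl) = { g, m, n }.
Union: FIRST(expr) = { g, m, n, '' }.

{ g, m, n, '' }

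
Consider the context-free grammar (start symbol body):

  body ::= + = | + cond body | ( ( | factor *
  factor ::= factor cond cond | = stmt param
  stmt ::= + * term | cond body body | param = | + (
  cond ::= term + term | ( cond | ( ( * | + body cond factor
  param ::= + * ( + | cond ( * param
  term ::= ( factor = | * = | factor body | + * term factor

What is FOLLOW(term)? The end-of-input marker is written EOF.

{ (, *, +, = }

In stmt ::= + * term: term is at the end, add FOLLOW(stmt) = { (, *, +, = }.
In cond ::= term + term: add FIRST(+ term) = { + }.
In cond ::= term + term: term is at the end, add FOLLOW(cond) = { (, *, +, = }.
In term ::= + * term factor: add FIRST(factor) = { = }.
Union: FOLLOW(term) = { (, *, +, = }.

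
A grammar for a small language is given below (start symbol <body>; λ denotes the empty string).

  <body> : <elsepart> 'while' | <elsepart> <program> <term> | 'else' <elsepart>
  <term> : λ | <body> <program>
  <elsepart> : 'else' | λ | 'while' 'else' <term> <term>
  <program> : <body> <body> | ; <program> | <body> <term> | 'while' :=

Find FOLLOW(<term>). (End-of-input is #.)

{ #, 'else', 'while', ; }

In <body> : <elsepart> <program> <term>: <term> is at the end, add FOLLOW(<body>) = { #, 'else', 'while', ; }.
In <elsepart> : 'while' 'else' <term> <term>: add FIRST(<term>)\{λ} = { 'else', 'while', ; }.
  Since <term> is nullable, also add FOLLOW(<elsepart>) = { #, 'else', 'while', ; }.
In <elsepart> : 'while' 'else' <term> <term>: <term> is at the end, add FOLLOW(<elsepart>) = { #, 'else', 'while', ; }.
In <program> : <body> <term>: <term> is at the end, add FOLLOW(<program>) = { #, 'else', 'while', ; }.
Union: FOLLOW(<term>) = { #, 'else', 'while', ; }.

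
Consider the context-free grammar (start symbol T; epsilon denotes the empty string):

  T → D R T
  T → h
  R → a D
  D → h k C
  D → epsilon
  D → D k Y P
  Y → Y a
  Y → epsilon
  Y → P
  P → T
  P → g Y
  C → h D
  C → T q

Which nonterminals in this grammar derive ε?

{ D, Y }

Directly nullable (have an epsilon-production): D, Y.
No other nonterminal has a production whose RHS symbols are all nullable.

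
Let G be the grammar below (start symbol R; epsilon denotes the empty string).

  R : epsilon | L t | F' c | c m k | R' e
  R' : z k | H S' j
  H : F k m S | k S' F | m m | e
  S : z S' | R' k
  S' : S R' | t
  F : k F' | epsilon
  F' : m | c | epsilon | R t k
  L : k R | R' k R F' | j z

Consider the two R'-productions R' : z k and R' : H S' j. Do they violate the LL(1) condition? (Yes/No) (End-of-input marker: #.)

No

FIRST(z k) = { z } and FIRST(H S' j) = { e, k, m }.
The FIRST sets are disjoint and neither alternative is nullable — no conflict.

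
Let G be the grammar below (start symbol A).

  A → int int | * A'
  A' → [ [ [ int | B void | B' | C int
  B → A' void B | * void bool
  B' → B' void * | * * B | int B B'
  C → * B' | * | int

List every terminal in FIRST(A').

{ *, [, int }

A' → [ [ [ int contributes {[}.
From A' → B void: add FIRST(B) = { *, [, int }.
From A' → B': add FIRST(B') = { *, int }.
From A' → C int: add FIRST(C) = { *, int }.
Union: FIRST(A') = { *, [, int }.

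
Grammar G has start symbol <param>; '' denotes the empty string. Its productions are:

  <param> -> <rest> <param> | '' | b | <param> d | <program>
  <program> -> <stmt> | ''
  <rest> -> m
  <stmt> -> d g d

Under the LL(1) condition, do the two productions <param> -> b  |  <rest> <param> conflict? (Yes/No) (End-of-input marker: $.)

FIRST(b) = { b } and FIRST(<rest> <param>) = { m }.
The FIRST sets are disjoint and neither alternative is nullable — no conflict.

No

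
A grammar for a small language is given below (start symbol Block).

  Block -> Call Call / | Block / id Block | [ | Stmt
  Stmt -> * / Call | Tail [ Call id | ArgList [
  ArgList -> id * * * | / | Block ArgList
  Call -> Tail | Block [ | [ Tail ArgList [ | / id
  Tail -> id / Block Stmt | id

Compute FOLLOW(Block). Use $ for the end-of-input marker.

Block is the start symbol, so $ ∈ FOLLOW(Block).
In Block -> Block / id Block: add FIRST(/ id Block) = { / }.
In Block -> Block / id Block: Block is at the end, add FOLLOW(Block) = { $, *, /, [, id }.
In ArgList -> Block ArgList: add FIRST(ArgList) = { *, /, [, id }.
In Call -> Block [: add FIRST([) = { [ }.
In Tail -> id / Block Stmt: add FIRST(Stmt) = { *, /, [, id }.
Union: FOLLOW(Block) = { $, *, /, [, id }.

{ $, *, /, [, id }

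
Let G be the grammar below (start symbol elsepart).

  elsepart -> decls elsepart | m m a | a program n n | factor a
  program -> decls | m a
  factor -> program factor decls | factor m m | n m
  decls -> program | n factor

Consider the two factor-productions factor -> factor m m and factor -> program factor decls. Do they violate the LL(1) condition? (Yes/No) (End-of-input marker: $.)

Yes

FIRST(factor m m) = { m, n } and FIRST(program factor decls) = { m, n }.
Both contain m, so the two alternatives are not disjoint — LL(1) conflict.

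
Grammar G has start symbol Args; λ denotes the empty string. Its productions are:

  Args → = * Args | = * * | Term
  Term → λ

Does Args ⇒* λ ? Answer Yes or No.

Args → Term and each of Term is nullable, so Args ⇒* λ.

Yes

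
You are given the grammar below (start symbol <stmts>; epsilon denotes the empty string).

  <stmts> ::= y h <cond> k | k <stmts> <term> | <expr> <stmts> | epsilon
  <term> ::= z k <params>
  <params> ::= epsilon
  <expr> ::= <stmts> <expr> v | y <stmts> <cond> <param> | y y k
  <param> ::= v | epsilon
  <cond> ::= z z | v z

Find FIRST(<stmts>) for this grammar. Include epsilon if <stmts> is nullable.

{ k, y, epsilon }

<stmts> ::= y h <cond> k contributes {y}.
<stmts> ::= k <stmts> <term> contributes {k}.
From <stmts> ::= <expr> <stmts>: add FIRST(<expr>) = { k, y }.
<stmts> ::= epsilon contributes epsilon.
Union: FIRST(<stmts>) = { k, y, epsilon }.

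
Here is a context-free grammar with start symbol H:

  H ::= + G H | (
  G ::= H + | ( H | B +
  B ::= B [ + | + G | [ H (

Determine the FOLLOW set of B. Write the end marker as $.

{ +, [ }

In G ::= B +: add FIRST(+) = { + }.
In B ::= B [ +: add FIRST([ +) = { [ }.
Union: FOLLOW(B) = { +, [ }.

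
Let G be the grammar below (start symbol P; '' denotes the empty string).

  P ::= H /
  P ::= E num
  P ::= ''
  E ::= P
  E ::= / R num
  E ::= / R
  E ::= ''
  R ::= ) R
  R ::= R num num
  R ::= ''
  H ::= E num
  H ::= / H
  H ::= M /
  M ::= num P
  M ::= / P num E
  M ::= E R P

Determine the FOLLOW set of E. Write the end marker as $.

In P ::= E num: add FIRST(num) = { num }.
In H ::= E num: add FIRST(num) = { num }.
In M ::= / P num E: E is at the end, add FOLLOW(M) = { / }.
In M ::= E R P: add FIRST(R P)\{''} = { ), /, num }.
  Since R P is nullable, also add FOLLOW(M) = { / }.
Union: FOLLOW(E) = { ), /, num }.

{ ), /, num }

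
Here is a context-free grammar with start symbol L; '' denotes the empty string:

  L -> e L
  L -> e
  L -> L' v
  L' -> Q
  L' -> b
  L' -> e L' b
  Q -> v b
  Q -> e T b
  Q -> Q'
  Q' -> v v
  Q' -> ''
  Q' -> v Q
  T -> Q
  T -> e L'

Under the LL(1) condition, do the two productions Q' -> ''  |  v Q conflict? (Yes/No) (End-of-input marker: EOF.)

Yes

FIRST('') = { '' } and FIRST(v Q) = { v }.
The first alternative is nullable and FOLLOW(Q') = { b, v } shares v with FIRST of the second — conflict.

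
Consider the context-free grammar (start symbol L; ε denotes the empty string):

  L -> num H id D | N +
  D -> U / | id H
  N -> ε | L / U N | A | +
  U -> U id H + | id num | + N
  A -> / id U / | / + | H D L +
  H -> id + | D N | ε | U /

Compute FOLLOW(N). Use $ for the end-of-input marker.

{ $, +, /, id, num }

In L -> N +: add FIRST(+) = { + }.
In N -> L / U N: N is at the end, add FOLLOW(N) = { $, +, /, id, num }.
In U -> + N: N is at the end, add FOLLOW(U) = { $, +, /, id, num }.
In H -> D N: N is at the end, add FOLLOW(H) = { $, +, /, id, num }.
Union: FOLLOW(N) = { $, +, /, id, num }.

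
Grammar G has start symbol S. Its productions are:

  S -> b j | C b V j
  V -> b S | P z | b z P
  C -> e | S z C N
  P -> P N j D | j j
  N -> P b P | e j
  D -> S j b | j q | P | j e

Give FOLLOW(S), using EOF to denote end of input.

{ EOF, j, z }

S is the start symbol, so EOF ∈ FOLLOW(S).
In V -> b S: S is at the end, add FOLLOW(V) = { j }.
In C -> S z C N: add FIRST(z C N) = { z }.
In D -> S j b: add FIRST(j b) = { j }.
Union: FOLLOW(S) = { EOF, j, z }.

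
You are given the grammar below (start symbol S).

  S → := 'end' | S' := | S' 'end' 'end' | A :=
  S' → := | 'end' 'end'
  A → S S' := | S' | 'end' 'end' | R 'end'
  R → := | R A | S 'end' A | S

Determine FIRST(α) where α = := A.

:= is a terminal; add {:=} and stop.

{ := }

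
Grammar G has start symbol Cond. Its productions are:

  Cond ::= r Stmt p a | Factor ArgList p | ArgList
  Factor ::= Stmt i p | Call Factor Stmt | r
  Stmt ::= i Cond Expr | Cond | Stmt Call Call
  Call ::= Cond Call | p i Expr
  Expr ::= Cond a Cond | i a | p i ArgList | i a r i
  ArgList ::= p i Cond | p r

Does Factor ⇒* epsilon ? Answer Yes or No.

No

No nonterminal in this grammar is nullable.
No production of Factor has an RHS whose symbols are all nullable, so Factor is not nullable.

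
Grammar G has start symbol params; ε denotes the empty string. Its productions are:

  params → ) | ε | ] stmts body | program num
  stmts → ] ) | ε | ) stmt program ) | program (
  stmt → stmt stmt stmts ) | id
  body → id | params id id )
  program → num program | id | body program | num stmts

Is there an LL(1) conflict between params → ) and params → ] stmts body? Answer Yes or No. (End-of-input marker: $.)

No

FIRST()) = { ) } and FIRST(] stmts body) = { ] }.
The FIRST sets are disjoint and neither alternative is nullable — no conflict.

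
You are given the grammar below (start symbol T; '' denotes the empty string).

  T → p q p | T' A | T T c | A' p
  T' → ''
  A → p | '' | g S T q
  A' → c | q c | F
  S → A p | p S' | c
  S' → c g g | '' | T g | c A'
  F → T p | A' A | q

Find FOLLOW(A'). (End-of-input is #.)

{ c, g, p, q }

In T → A' p: add FIRST(p) = { p }.
In S' → c A': A' is at the end, add FOLLOW(S') = { c, g, p, q }.
In F → A' A: add FIRST(A)\{''} = { g, p }.
  Since A is nullable, also add FOLLOW(F) = { c, g, p, q }.
Union: FOLLOW(A') = { c, g, p, q }.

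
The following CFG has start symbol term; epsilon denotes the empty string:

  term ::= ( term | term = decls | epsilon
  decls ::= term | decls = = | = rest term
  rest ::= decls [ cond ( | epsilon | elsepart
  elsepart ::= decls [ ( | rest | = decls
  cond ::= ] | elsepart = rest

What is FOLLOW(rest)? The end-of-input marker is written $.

In decls ::= = rest term: add FIRST(term)\{epsilon} = { (, = }.
  Since term is nullable, also add FOLLOW(decls) = { $, (, =, [ }.
In elsepart ::= rest: rest is at the end, add FOLLOW(elsepart) = { $, (, =, [ }.
In cond ::= elsepart = rest: rest is at the end, add FOLLOW(cond) = { ( }.
Union: FOLLOW(rest) = { $, (, =, [ }.

{ $, (, =, [ }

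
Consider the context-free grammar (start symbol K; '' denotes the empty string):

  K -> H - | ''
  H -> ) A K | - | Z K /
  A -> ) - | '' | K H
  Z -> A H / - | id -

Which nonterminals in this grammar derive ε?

{ A, K }

Directly nullable (have an ''-production): K, A.
No other nonterminal has a production whose RHS symbols are all nullable.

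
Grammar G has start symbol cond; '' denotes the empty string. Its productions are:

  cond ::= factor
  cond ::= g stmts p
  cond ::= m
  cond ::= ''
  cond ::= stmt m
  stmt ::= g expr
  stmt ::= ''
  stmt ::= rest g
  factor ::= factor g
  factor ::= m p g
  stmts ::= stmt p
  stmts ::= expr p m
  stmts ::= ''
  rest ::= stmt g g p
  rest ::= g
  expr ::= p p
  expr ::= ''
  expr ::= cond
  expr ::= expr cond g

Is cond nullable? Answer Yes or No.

Yes

cond has an ''-production, so cond ⇒ ''.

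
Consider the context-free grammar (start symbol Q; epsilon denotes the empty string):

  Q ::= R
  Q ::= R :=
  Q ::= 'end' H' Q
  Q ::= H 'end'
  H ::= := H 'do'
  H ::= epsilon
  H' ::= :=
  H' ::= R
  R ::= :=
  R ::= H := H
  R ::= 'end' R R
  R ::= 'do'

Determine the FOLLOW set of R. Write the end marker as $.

{ $, 'do', 'end', := }

In Q ::= R: R is at the end, add FOLLOW(Q) = { $ }.
In Q ::= R :=: add FIRST(:=) = { := }.
In H' ::= R: R is at the end, add FOLLOW(H') = { 'do', 'end', := }.
In R ::= 'end' R R: add FIRST(R) = { 'do', 'end', := }.
In R ::= 'end' R R: R is at the end, add FOLLOW(R) = { $, 'do', 'end', := }.
Union: FOLLOW(R) = { $, 'do', 'end', := }.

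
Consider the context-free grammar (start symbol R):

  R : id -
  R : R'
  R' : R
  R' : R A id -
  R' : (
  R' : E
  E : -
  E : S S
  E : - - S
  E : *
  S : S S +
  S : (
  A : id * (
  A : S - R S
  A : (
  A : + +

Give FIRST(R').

{ (, *, -, id }

From R' : R: add FIRST(R) = { (, *, -, id }.
From R' : R A id -: add FIRST(R) = { (, *, -, id }.
R' : ( contributes {(}.
From R' : E: add FIRST(E) = { (, *, - }.
Union: FIRST(R') = { (, *, -, id }.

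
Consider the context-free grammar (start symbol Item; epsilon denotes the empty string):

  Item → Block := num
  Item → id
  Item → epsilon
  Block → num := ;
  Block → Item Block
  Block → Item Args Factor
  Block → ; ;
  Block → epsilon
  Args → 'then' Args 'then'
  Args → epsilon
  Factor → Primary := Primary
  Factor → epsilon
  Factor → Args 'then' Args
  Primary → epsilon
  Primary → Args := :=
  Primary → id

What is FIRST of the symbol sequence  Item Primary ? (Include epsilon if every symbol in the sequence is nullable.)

Add FIRST(Item)\{epsilon} = { 'then', :=, ;, id, num }; Item is nullable, continue.
Add FIRST(Primary)\{epsilon} = { 'then', :=, id }; Primary is nullable, continue.
Every symbol is nullable, so include epsilon.

{ 'then', :=, ;, id, num, epsilon }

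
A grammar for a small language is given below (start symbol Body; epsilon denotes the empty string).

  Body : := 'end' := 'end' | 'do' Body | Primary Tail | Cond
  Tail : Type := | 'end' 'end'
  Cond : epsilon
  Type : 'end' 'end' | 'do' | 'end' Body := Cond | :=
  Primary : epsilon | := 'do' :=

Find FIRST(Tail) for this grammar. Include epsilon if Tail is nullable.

From Tail : Type :=: add FIRST(Type) = { 'do', 'end', := }.
Tail : 'end' 'end' contributes {'end'}.
Union: FIRST(Tail) = { 'do', 'end', := }.

{ 'do', 'end', := }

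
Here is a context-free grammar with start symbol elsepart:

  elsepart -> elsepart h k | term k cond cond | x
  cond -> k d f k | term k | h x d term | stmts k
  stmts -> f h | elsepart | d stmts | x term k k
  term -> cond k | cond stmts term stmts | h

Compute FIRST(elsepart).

From elsepart -> elsepart h k: add FIRST(elsepart) = { d, f, h, k, x }.
From elsepart -> term k cond cond: add FIRST(term) = { d, f, h, k, x }.
elsepart -> x contributes {x}.
Union: FIRST(elsepart) = { d, f, h, k, x }.

{ d, f, h, k, x }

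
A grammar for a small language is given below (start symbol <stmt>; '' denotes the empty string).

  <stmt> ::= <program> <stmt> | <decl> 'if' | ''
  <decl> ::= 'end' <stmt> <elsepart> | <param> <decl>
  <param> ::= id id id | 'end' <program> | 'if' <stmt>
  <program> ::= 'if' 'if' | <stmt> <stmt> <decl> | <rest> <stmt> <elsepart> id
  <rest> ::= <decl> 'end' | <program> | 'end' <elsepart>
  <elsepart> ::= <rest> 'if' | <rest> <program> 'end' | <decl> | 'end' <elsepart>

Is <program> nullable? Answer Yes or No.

No

Nullable nonterminals: <stmt>.
No production of <program> has an RHS whose symbols are all nullable, so <program> is not nullable.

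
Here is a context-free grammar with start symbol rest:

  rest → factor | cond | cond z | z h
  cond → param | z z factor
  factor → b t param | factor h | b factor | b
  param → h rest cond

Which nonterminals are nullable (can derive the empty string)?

No nonterminal has an empty production or an RHS whose symbols are all nullable.

{ } (none)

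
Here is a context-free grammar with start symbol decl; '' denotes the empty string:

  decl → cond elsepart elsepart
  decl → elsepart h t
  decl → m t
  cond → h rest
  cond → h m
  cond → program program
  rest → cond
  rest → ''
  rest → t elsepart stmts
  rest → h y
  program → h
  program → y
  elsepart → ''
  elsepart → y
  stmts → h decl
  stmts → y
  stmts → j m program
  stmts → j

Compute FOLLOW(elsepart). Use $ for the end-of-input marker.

{ $, h, j, y }

In decl → cond elsepart elsepart: add FIRST(elsepart)\{''} = { y }.
  Since elsepart is nullable, also add FOLLOW(decl) = { $, y }.
In decl → cond elsepart elsepart: elsepart is at the end, add FOLLOW(decl) = { $, y }.
In decl → elsepart h t: add FIRST(h t) = { h }.
In rest → t elsepart stmts: add FIRST(stmts) = { h, j, y }.
Union: FOLLOW(elsepart) = { $, h, j, y }.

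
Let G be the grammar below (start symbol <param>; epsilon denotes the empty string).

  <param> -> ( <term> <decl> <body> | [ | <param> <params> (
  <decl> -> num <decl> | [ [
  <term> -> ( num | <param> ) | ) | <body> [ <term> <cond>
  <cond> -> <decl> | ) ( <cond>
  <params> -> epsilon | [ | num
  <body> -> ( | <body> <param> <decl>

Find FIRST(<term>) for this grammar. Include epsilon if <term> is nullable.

{ (, ), [ }

<term> -> ( num contributes {(}.
From <term> -> <param> ): add FIRST(<param>) = { (, [ }.
<term> -> ) contributes {)}.
From <term> -> <body> [ <term> <cond>: add FIRST(<body>) = { ( }.
Union: FIRST(<term>) = { (, ), [ }.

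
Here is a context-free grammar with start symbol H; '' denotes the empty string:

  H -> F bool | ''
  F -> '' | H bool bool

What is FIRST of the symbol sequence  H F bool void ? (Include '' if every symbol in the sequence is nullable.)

{ bool }

Add FIRST(H)\{''} = { bool }; H is nullable, continue.
Add FIRST(F)\{''} = { bool }; F is nullable, continue.
bool is a terminal; add {bool} and stop.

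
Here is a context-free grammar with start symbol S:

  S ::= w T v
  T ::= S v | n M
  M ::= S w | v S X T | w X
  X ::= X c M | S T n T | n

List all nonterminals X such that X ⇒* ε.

{ } (none)

No nonterminal has an empty production or an RHS whose symbols are all nullable.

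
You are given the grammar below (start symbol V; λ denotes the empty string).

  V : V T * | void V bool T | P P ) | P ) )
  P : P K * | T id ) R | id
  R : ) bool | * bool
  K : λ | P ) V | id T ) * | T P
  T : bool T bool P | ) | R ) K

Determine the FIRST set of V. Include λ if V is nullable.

From V : V T *: add FIRST(V) = { ), *, bool, id, void }.
V : void V bool T contributes {void}.
From V : P P ): add FIRST(P) = { ), *, bool, id }.
From V : P ) ): add FIRST(P) = { ), *, bool, id }.
Union: FIRST(V) = { ), *, bool, id, void }.

{ ), *, bool, id, void }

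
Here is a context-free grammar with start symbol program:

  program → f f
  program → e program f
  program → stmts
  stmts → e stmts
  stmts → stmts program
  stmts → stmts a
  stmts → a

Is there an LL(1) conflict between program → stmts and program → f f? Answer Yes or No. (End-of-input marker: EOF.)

FIRST(stmts) = { a, e } and FIRST(f f) = { f }.
The FIRST sets are disjoint and neither alternative is nullable — no conflict.

No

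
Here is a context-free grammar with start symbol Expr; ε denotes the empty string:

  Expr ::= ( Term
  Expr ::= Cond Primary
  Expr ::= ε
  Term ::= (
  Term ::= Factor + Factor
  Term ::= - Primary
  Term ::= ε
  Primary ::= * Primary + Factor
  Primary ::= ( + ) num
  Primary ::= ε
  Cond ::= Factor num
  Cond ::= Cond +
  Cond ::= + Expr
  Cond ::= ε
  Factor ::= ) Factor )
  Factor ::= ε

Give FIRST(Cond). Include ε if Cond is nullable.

{ ), +, num, ε }

From Cond ::= Factor num: Factor nullable, take FIRST(Factor) ∪ {num} = { ), num }.
From Cond ::= Cond +: Cond nullable, take FIRST(Cond) ∪ {+} = { ), +, num }.
Cond ::= + Expr contributes {+}.
Cond ::= ε contributes ε.
Union: FIRST(Cond) = { ), +, num, ε }.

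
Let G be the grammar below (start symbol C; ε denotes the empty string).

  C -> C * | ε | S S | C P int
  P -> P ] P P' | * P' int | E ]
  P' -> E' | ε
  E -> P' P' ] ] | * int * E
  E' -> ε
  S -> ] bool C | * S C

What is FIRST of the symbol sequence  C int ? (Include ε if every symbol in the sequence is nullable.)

{ *, ], int }

Add FIRST(C)\{ε} = { *, ] }; C is nullable, continue.
int is a terminal; add {int} and stop.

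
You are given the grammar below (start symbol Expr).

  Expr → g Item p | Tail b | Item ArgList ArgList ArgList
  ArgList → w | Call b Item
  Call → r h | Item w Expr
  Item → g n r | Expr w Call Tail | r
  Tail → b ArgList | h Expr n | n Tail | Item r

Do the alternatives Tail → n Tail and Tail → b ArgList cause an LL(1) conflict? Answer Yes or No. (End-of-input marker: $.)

FIRST(n Tail) = { n } and FIRST(b ArgList) = { b }.
The FIRST sets are disjoint and neither alternative is nullable — no conflict.

No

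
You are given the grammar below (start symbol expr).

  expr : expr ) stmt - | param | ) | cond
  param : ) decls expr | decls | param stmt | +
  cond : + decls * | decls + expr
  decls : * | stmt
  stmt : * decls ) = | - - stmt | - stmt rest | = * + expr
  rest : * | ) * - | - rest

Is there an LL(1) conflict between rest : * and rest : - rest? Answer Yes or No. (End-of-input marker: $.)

FIRST(*) = { * } and FIRST(- rest) = { - }.
The FIRST sets are disjoint and neither alternative is nullable — no conflict.

No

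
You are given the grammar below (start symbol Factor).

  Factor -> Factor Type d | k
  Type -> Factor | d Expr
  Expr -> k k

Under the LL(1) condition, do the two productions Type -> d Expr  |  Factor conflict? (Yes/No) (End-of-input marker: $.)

FIRST(d Expr) = { d } and FIRST(Factor) = { k }.
The FIRST sets are disjoint and neither alternative is nullable — no conflict.

No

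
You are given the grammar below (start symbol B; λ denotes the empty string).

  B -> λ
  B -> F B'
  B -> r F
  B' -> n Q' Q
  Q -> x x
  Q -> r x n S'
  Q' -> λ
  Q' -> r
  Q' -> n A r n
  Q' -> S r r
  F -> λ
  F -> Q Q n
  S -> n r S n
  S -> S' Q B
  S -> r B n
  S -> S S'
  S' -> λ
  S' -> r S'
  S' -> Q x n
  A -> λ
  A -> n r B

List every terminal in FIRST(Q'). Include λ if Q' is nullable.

{ n, r, x, λ }

Q' -> λ contributes λ.
Q' -> r contributes {r}.
Q' -> n A r n contributes {n}.
From Q' -> S r r: add FIRST(S) = { n, r, x }.
Union: FIRST(Q') = { n, r, x, λ }.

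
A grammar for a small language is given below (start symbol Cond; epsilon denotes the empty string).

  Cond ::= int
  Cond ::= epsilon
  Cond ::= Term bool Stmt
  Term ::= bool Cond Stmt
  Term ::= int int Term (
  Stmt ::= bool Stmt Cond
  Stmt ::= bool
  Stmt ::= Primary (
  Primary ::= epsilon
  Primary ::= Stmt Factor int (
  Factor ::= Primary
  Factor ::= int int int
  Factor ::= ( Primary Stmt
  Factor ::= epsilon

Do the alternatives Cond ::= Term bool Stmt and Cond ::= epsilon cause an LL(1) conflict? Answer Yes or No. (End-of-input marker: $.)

Yes

FIRST(Term bool Stmt) = { bool, int } and FIRST(epsilon) = { epsilon }.
The second alternative is nullable and FOLLOW(Cond) = { $, (, bool, int } shares bool with FIRST of the first — conflict.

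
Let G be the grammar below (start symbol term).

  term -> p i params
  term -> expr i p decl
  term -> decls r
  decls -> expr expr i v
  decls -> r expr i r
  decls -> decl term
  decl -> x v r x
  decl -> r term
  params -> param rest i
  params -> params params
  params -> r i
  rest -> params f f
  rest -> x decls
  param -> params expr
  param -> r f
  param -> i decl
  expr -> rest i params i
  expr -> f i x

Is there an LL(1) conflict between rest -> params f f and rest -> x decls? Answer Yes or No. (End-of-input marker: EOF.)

No

FIRST(params f f) = { i, r } and FIRST(x decls) = { x }.
The FIRST sets are disjoint and neither alternative is nullable — no conflict.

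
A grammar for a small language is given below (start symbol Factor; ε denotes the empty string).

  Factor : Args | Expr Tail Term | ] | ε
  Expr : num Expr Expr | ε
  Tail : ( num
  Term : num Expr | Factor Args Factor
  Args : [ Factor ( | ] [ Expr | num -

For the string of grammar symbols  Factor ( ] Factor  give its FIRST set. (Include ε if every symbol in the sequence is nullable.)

{ (, [, ], num }

Add FIRST(Factor)\{ε} = { (, [, ], num }; Factor is nullable, continue.
( is a terminal; add {(} and stop.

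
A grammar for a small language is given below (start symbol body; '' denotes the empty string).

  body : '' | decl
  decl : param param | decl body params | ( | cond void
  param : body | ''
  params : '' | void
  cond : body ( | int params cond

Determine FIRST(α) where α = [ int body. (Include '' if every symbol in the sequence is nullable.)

[ is a terminal; add {[} and stop.

{ [ }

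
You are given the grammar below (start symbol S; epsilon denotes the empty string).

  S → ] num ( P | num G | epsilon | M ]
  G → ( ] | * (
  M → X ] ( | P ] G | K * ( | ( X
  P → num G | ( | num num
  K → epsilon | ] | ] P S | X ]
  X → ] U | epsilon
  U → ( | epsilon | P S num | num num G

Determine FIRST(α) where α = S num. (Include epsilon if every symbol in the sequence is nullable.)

{ (, *, ], num }

Add FIRST(S)\{epsilon} = { (, *, ], num }; S is nullable, continue.
num is a terminal; add {num} and stop.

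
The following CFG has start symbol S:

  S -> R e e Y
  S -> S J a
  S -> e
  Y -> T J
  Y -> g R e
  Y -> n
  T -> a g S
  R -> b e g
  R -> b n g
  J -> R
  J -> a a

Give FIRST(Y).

From Y -> T J: add FIRST(T) = { a }.
Y -> g R e contributes {g}.
Y -> n contributes {n}.
Union: FIRST(Y) = { a, g, n }.

{ a, g, n }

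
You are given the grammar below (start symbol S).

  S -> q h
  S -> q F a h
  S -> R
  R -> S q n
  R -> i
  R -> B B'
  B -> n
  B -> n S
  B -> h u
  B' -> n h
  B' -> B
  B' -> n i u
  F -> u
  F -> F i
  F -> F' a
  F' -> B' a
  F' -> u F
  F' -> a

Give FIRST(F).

{ a, h, n, u }

F -> u contributes {u}.
From F -> F i: add FIRST(F) = { a, h, n, u }.
From F -> F' a: add FIRST(F') = { a, h, n, u }.
Union: FIRST(F) = { a, h, n, u }.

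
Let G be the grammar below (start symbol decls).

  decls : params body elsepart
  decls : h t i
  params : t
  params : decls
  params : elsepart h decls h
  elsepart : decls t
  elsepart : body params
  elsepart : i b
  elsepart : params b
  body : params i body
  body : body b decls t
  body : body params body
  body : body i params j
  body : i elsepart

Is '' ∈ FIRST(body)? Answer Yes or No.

No

No nonterminal in this grammar is nullable.
No production of body has an RHS whose symbols are all nullable, so body is not nullable.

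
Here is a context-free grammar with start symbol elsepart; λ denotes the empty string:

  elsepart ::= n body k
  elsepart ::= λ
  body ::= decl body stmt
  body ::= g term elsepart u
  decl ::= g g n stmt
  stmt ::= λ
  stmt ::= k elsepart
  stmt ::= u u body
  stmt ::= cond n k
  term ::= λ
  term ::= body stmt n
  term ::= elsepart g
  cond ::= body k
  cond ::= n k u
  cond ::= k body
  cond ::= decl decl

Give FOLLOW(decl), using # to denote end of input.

In body ::= decl body stmt: add FIRST(body stmt) = { g }.
In cond ::= decl decl: add FIRST(decl) = { g }.
In cond ::= decl decl: decl is at the end, add FOLLOW(cond) = { n }.
Union: FOLLOW(decl) = { g, n }.

{ g, n }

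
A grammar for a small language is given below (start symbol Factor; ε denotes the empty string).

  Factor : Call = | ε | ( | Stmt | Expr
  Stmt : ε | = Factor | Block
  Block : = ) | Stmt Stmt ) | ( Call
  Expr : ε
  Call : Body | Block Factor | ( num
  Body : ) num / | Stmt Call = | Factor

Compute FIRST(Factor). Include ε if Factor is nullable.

{ (, ), =, ε }

From Factor : Call =: Call nullable, take FIRST(Call) ∪ {=} = { (, ), = }.
Factor : ε contributes ε.
Factor : ( contributes {(}.
From Factor : Stmt: add FIRST(Stmt) = { (, ), =, ε } (including ε since Stmt is nullable).
From Factor : Expr: add FIRST(Expr) = { ε } (including ε since Expr is nullable).
Union: FIRST(Factor) = { (, ), =, ε }.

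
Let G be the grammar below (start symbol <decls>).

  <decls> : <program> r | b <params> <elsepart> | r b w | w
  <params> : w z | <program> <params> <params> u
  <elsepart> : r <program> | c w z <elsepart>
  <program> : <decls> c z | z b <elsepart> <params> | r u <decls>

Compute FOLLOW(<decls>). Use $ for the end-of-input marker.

{ $, b, c, r, w, z }

<decls> is the start symbol, so $ ∈ FOLLOW(<decls>).
In <program> : <decls> c z: add FIRST(c z) = { c }.
In <program> : r u <decls>: <decls> is at the end, add FOLLOW(<program>) = { $, b, c, r, w, z }.
Union: FOLLOW(<decls>) = { $, b, c, r, w, z }.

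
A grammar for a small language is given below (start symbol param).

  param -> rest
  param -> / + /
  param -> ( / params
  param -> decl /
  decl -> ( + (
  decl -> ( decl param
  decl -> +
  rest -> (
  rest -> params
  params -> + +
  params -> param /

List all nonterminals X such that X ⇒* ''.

{ } (none)

No nonterminal has an empty production or an RHS whose symbols are all nullable.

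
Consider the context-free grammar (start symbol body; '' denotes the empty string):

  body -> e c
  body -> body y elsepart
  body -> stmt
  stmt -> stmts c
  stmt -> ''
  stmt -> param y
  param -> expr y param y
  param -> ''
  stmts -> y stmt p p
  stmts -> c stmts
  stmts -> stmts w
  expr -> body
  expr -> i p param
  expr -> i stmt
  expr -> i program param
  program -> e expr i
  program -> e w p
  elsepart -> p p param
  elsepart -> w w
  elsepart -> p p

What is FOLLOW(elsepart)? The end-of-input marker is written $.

{ $, i, y }

In body -> body y elsepart: elsepart is at the end, add FOLLOW(body) = { $, i, y }.
Union: FOLLOW(elsepart) = { $, i, y }.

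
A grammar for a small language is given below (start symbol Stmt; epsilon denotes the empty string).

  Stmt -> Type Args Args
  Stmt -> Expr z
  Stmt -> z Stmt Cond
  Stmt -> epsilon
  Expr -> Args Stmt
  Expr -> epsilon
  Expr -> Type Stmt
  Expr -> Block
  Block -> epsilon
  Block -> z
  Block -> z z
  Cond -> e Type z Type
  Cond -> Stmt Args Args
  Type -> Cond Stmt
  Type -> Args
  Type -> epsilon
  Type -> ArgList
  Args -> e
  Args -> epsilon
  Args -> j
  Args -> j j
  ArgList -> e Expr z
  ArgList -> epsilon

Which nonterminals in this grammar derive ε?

Directly nullable (have an epsilon-production): Stmt, Expr, Block, Type, Args, ArgList.
Cond -> Stmt Args Args with every symbol nullable, so Cond is nullable.

{ ArgList, Args, Block, Cond, Expr, Stmt, Type }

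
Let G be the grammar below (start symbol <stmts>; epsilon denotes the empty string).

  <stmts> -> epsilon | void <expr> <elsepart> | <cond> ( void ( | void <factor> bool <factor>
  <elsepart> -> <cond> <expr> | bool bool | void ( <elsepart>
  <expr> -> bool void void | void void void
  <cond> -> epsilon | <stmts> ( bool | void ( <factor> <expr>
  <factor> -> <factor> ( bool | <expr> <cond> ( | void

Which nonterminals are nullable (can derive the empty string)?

{ <cond>, <stmts> }

Directly nullable (have an epsilon-production): <stmts>, <cond>.
No other nonterminal has a production whose RHS symbols are all nullable.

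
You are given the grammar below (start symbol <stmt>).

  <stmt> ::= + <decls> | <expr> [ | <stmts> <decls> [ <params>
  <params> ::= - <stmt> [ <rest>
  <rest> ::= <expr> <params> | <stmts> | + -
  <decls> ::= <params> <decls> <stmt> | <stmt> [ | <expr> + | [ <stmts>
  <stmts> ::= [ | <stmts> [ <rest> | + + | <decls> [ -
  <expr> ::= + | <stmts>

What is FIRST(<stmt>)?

<stmt> ::= + <decls> contributes {+}.
From <stmt> ::= <expr> [: add FIRST(<expr>) = { +, -, [ }.
From <stmt> ::= <stmts> <decls> [ <params>: add FIRST(<stmts>) = { +, -, [ }.
Union: FIRST(<stmt>) = { +, -, [ }.

{ +, -, [ }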